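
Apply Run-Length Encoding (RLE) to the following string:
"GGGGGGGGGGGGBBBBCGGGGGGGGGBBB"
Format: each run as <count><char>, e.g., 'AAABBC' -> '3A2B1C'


Scanning runs left to right:
  i=0: run of 'G' x 12 -> '12G'
  i=12: run of 'B' x 4 -> '4B'
  i=16: run of 'C' x 1 -> '1C'
  i=17: run of 'G' x 9 -> '9G'
  i=26: run of 'B' x 3 -> '3B'

RLE = 12G4B1C9G3B


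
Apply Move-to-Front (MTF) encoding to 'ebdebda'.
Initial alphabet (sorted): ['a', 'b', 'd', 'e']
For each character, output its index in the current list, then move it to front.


MTF encoding:
'e': index 3 in ['a', 'b', 'd', 'e'] -> ['e', 'a', 'b', 'd']
'b': index 2 in ['e', 'a', 'b', 'd'] -> ['b', 'e', 'a', 'd']
'd': index 3 in ['b', 'e', 'a', 'd'] -> ['d', 'b', 'e', 'a']
'e': index 2 in ['d', 'b', 'e', 'a'] -> ['e', 'd', 'b', 'a']
'b': index 2 in ['e', 'd', 'b', 'a'] -> ['b', 'e', 'd', 'a']
'd': index 2 in ['b', 'e', 'd', 'a'] -> ['d', 'b', 'e', 'a']
'a': index 3 in ['d', 'b', 'e', 'a'] -> ['a', 'd', 'b', 'e']


Output: [3, 2, 3, 2, 2, 2, 3]


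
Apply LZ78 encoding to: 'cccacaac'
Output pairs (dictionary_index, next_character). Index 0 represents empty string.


LZ78 encoding steps:
Dictionary: {0: ''}
Step 1: w='' (idx 0), next='c' -> output (0, 'c'), add 'c' as idx 1
Step 2: w='c' (idx 1), next='c' -> output (1, 'c'), add 'cc' as idx 2
Step 3: w='' (idx 0), next='a' -> output (0, 'a'), add 'a' as idx 3
Step 4: w='c' (idx 1), next='a' -> output (1, 'a'), add 'ca' as idx 4
Step 5: w='a' (idx 3), next='c' -> output (3, 'c'), add 'ac' as idx 5


Encoded: [(0, 'c'), (1, 'c'), (0, 'a'), (1, 'a'), (3, 'c')]


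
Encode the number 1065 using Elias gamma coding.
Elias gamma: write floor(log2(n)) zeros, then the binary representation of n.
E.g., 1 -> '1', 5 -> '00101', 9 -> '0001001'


num_bits = floor(log2(1065)) + 1 = 11
leading_zeros = num_bits - 1 = 10
binary(1065) = 10000101001

Elias gamma(1065) = '0000000000' + '10000101001' = 000000000010000101001 (21 bits)


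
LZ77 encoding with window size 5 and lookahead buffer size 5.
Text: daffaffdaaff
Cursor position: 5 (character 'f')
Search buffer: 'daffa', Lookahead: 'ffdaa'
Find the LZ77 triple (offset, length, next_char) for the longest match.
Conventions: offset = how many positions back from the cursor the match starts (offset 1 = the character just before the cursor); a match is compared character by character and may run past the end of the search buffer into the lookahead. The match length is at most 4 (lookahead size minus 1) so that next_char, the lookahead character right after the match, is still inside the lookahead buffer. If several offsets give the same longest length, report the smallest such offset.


Try each offset into the search buffer:
  offset=1 (pos 4, char 'a'): match length 0
  offset=2 (pos 3, char 'f'): match length 1
  offset=3 (pos 2, char 'f'): match length 2
  offset=4 (pos 1, char 'a'): match length 0
  offset=5 (pos 0, char 'd'): match length 0
Longest match has length 2 at offset 3.
next_char = character at position 5 + 2 = 7 -> 'd'

Best match: offset=3, length=2 (matching 'ff' starting at position 2)
LZ77 triple: (3, 2, 'd')


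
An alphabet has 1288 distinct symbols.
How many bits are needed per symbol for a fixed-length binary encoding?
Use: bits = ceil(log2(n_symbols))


log2(1288) = 10.3309
Bracket: 2^10 = 1024 < 1288 <= 2^11 = 2048
So ceil(log2(1288)) = 11

bits = ceil(log2(1288)) = ceil(10.3309) = 11 bits


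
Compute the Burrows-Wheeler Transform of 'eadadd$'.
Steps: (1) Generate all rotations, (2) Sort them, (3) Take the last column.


Rotations (sorted):
  0: $eadadd -> last char: d
  1: adadd$e -> last char: e
  2: add$ead -> last char: d
  3: d$eadad -> last char: d
  4: dadd$ea -> last char: a
  5: dd$eada -> last char: a
  6: eadadd$ -> last char: $


BWT = deddaa$


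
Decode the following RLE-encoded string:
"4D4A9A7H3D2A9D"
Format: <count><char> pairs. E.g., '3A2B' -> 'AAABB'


Expanding each <count><char> pair:
  4D -> 'DDDD'
  4A -> 'AAAA'
  9A -> 'AAAAAAAAA'
  7H -> 'HHHHHHH'
  3D -> 'DDD'
  2A -> 'AA'
  9D -> 'DDDDDDDDD'

Decoded = DDDDAAAAAAAAAAAAAHHHHHHHDDDAADDDDDDDDD


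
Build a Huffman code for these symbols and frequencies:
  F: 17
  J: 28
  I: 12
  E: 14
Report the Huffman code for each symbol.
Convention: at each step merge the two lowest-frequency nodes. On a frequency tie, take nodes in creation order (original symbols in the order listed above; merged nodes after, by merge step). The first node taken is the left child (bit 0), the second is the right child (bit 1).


Huffman tree construction:
Step 1: Merge I(12) + E(14) = 26
Step 2: Merge F(17) + (I+E)(26) = 43
Step 3: Merge J(28) + (F+(I+E))(43) = 71
Read each symbol's code off the tree from the root (left child = 0, right child = 1).

Codes:
  F: 10 (length 2)
  J: 0 (length 1)
  I: 110 (length 3)
  E: 111 (length 3)
Average code length: 140/71 = 1.9718 bits/symbol


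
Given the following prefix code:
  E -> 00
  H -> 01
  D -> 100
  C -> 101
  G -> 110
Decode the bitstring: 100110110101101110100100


Decoding step by step:
Bits 100 -> D
Bits 110 -> G
Bits 110 -> G
Bits 101 -> C
Bits 101 -> C
Bits 110 -> G
Bits 100 -> D
Bits 100 -> D


Decoded message: DGGCCGDD


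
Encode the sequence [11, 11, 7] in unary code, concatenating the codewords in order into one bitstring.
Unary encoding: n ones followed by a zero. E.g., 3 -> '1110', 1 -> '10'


Encode each number as n ones followed by a terminating 0:
  11 -> 111111111110 (12 bits)
  11 -> 111111111110 (12 bits)
  7 -> 11111110 (8 bits)
Total length = 12 + 12 + 8 = 32 bits.

Unary([11, 11, 7]) = 11111111111011111111111011111110 (32 bits)


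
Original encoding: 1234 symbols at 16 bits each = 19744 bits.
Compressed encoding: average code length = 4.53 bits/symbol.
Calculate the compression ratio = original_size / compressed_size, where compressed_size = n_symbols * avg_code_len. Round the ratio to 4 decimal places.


original_size = n_symbols * orig_bits = 1234 * 16 = 19744 bits
compressed_size = n_symbols * avg_code_len = 1234 * 4.53 = 5590.02 bits
ratio = original_size / compressed_size = 19744 / 5590.02 = 3.532

Compression ratio = 3.532


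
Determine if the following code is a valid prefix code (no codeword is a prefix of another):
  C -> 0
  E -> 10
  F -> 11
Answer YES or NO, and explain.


Checking each pair (does one codeword prefix another?):
  C='0' vs E='10': no prefix
  C='0' vs F='11': no prefix
  E='10' vs C='0': no prefix
  E='10' vs F='11': no prefix
  F='11' vs C='0': no prefix
  F='11' vs E='10': no prefix
No violation found over all pairs.

YES -- this is a valid prefix code. No codeword is a prefix of any other codeword.


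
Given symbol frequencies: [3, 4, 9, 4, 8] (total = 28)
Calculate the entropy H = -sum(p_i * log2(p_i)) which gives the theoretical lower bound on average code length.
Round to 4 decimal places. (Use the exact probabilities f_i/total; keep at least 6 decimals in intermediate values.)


Per-symbol terms -p_i * log2(p_i) with p_i = f_i/28:
  p = 3/28 = 0.107143: log2(p) = -3.222392, -p*log2(p) = 0.345256
  p = 4/28 = 0.142857: log2(p) = -2.807355, -p*log2(p) = 0.401051
  p = 9/28 = 0.321429: log2(p) = -1.637430, -p*log2(p) = 0.526317
  p = 4/28 = 0.142857: log2(p) = -2.807355, -p*log2(p) = 0.401051
  p = 8/28 = 0.285714: log2(p) = -1.807355, -p*log2(p) = 0.516387
H = 0.345256 + 0.401051 + 0.526317 + 0.401051 + 0.516387 = 2.190062

H = 2.1901 bits/symbol


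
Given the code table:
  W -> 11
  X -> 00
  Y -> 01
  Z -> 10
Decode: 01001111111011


Decoding:
01 -> Y
00 -> X
11 -> W
11 -> W
11 -> W
10 -> Z
11 -> W


Result: YXWWWZW


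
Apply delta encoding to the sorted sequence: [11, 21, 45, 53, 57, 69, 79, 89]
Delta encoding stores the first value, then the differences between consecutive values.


First value: 11
Deltas:
  21 - 11 = 10
  45 - 21 = 24
  53 - 45 = 8
  57 - 53 = 4
  69 - 57 = 12
  79 - 69 = 10
  89 - 79 = 10


Delta encoded: [11, 10, 24, 8, 4, 12, 10, 10]


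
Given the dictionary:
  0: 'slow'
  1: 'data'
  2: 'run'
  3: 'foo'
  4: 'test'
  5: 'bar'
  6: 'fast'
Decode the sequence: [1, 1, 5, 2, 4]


Look up each index in the dictionary:
  1 -> 'data'
  1 -> 'data'
  5 -> 'bar'
  2 -> 'run'
  4 -> 'test'

Decoded: "data data bar run test"


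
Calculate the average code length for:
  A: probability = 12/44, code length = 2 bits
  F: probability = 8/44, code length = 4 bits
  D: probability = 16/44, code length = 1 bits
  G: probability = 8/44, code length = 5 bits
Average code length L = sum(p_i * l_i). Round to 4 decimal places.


Weighted contributions p_i * l_i:
  A: (12/44) * 2 = 24/44
  F: (8/44) * 4 = 32/44
  D: (16/44) * 1 = 16/44
  G: (8/44) * 5 = 40/44
Sum = (24 + 32 + 16 + 40)/44 = 112/44

L = 112/44 = 2.5455 bits/symbol


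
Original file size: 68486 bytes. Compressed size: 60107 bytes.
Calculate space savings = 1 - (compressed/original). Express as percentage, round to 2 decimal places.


ratio = compressed/original = 60107/68486 = 0.877654
savings = 1 - ratio = 1 - 0.877654 = 0.122346
as a percentage: 0.122346 * 100 = 12.23%

Space savings = 1 - 60107/68486 = 12.23%


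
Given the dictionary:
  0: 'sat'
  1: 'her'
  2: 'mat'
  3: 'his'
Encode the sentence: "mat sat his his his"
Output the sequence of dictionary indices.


Look up each word in the dictionary:
  'mat' -> 2
  'sat' -> 0
  'his' -> 3
  'his' -> 3
  'his' -> 3

Encoded: [2, 0, 3, 3, 3]


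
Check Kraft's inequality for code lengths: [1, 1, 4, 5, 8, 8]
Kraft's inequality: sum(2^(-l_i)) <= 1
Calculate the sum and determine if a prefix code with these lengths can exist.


Sum = 2^(-1) + 2^(-1) + 2^(-4) + 2^(-5) + 2^(-8) + 2^(-8)
    = 0.5 + 0.5 + 0.0625 + 0.03125 + 0.00390625 + 0.00390625
    = 282/256 = 1.1015625
Since 1.1015625 > 1, Kraft's inequality is NOT satisfied.
A prefix code with these lengths CANNOT exist.

Kraft sum = 1.1015625. Not satisfied.


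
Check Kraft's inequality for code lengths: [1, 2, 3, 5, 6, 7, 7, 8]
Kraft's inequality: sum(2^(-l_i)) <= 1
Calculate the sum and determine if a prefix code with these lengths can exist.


Sum = 2^(-1) + 2^(-2) + 2^(-3) + 2^(-5) + 2^(-6) + 2^(-7) + 2^(-7) + 2^(-8)
    = 0.5 + 0.25 + 0.125 + 0.03125 + 0.015625 + 0.0078125 + 0.0078125 + 0.00390625
    = 241/256 = 0.94140625
Since 0.94140625 <= 1, Kraft's inequality IS satisfied.
A prefix code with these lengths CAN exist.

Kraft sum = 0.94140625. Satisfied.


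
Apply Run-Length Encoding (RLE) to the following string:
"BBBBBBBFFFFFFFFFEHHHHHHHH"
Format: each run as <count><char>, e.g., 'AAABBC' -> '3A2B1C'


Scanning runs left to right:
  i=0: run of 'B' x 7 -> '7B'
  i=7: run of 'F' x 9 -> '9F'
  i=16: run of 'E' x 1 -> '1E'
  i=17: run of 'H' x 8 -> '8H'

RLE = 7B9F1E8H


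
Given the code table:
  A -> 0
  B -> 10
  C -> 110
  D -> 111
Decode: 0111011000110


Decoding:
0 -> A
111 -> D
0 -> A
110 -> C
0 -> A
0 -> A
110 -> C


Result: ADACAAC


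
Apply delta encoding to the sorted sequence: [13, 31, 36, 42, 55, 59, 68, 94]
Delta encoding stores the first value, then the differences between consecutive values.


First value: 13
Deltas:
  31 - 13 = 18
  36 - 31 = 5
  42 - 36 = 6
  55 - 42 = 13
  59 - 55 = 4
  68 - 59 = 9
  94 - 68 = 26


Delta encoded: [13, 18, 5, 6, 13, 4, 9, 26]


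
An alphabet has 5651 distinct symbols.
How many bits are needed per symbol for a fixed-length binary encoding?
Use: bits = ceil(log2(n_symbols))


log2(5651) = 12.4643
Bracket: 2^12 = 4096 < 5651 <= 2^13 = 8192
So ceil(log2(5651)) = 13

bits = ceil(log2(5651)) = ceil(12.4643) = 13 bits


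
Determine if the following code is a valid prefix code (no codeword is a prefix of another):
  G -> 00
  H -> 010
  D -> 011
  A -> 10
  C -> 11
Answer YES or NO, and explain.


Checking each pair (does one codeword prefix another?):
  G='00' vs H='010': no prefix
  G='00' vs D='011': no prefix
  G='00' vs A='10': no prefix
  G='00' vs C='11': no prefix
  H='010' vs G='00': no prefix
  H='010' vs D='011': no prefix
  H='010' vs A='10': no prefix
  H='010' vs C='11': no prefix
  D='011' vs G='00': no prefix
  D='011' vs H='010': no prefix
  D='011' vs A='10': no prefix
  D='011' vs C='11': no prefix
  A='10' vs G='00': no prefix
  A='10' vs H='010': no prefix
  A='10' vs D='011': no prefix
  A='10' vs C='11': no prefix
  C='11' vs G='00': no prefix
  C='11' vs H='010': no prefix
  C='11' vs D='011': no prefix
  C='11' vs A='10': no prefix
No violation found over all pairs.

YES -- this is a valid prefix code. No codeword is a prefix of any other codeword.


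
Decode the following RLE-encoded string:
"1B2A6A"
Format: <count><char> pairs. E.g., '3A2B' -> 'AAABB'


Expanding each <count><char> pair:
  1B -> 'B'
  2A -> 'AA'
  6A -> 'AAAAAA'

Decoded = BAAAAAAAA


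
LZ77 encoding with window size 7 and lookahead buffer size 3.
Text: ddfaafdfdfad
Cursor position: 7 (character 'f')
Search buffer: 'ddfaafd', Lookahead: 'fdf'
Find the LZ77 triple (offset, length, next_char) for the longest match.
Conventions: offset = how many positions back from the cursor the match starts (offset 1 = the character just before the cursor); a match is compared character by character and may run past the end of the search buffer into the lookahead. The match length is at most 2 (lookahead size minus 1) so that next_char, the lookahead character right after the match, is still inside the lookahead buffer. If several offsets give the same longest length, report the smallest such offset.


Try each offset into the search buffer:
  offset=1 (pos 6, char 'd'): match length 0
  offset=2 (pos 5, char 'f'): match length 2
  offset=3 (pos 4, char 'a'): match length 0
  offset=4 (pos 3, char 'a'): match length 0
  offset=5 (pos 2, char 'f'): match length 1
  offset=6 (pos 1, char 'd'): match length 0
  offset=7 (pos 0, char 'd'): match length 0
Longest match has length 2 at offset 2.
next_char = character at position 7 + 2 = 9 -> 'f'

Best match: offset=2, length=2 (matching 'fd' starting at position 5)
LZ77 triple: (2, 2, 'f')


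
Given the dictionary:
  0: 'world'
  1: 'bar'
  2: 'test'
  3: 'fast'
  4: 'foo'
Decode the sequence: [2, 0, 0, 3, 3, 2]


Look up each index in the dictionary:
  2 -> 'test'
  0 -> 'world'
  0 -> 'world'
  3 -> 'fast'
  3 -> 'fast'
  2 -> 'test'

Decoded: "test world world fast fast test"


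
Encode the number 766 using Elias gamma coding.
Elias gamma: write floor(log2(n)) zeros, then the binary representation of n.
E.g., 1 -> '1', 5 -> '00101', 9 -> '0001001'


num_bits = floor(log2(766)) + 1 = 10
leading_zeros = num_bits - 1 = 9
binary(766) = 1011111110

Elias gamma(766) = '000000000' + '1011111110' = 0000000001011111110 (19 bits)


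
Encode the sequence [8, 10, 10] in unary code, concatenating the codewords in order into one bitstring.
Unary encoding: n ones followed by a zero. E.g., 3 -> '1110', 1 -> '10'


Encode each number as n ones followed by a terminating 0:
  8 -> 111111110 (9 bits)
  10 -> 11111111110 (11 bits)
  10 -> 11111111110 (11 bits)
Total length = 9 + 11 + 11 = 31 bits.

Unary([8, 10, 10]) = 1111111101111111111011111111110 (31 bits)


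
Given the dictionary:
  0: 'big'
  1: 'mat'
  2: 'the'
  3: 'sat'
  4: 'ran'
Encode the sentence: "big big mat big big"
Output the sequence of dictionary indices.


Look up each word in the dictionary:
  'big' -> 0
  'big' -> 0
  'mat' -> 1
  'big' -> 0
  'big' -> 0

Encoded: [0, 0, 1, 0, 0]


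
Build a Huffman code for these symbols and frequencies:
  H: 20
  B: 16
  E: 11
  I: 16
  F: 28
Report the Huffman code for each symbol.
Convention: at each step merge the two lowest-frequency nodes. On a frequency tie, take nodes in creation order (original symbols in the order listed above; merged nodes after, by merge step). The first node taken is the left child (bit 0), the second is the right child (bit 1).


Huffman tree construction:
Step 1: Merge E(11) + B(16) = 27
Step 2: Merge I(16) + H(20) = 36
Step 3: Merge (E+B)(27) + F(28) = 55
Step 4: Merge (I+H)(36) + ((E+B)+F)(55) = 91
Read each symbol's code off the tree from the root (left child = 0, right child = 1).

Codes:
  H: 01 (length 2)
  B: 101 (length 3)
  E: 100 (length 3)
  I: 00 (length 2)
  F: 11 (length 2)
Average code length: 209/91 = 2.2967 bits/symbol


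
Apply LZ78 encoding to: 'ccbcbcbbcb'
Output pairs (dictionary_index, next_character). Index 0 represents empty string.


LZ78 encoding steps:
Dictionary: {0: ''}
Step 1: w='' (idx 0), next='c' -> output (0, 'c'), add 'c' as idx 1
Step 2: w='c' (idx 1), next='b' -> output (1, 'b'), add 'cb' as idx 2
Step 3: w='cb' (idx 2), next='c' -> output (2, 'c'), add 'cbc' as idx 3
Step 4: w='' (idx 0), next='b' -> output (0, 'b'), add 'b' as idx 4
Step 5: w='b' (idx 4), next='c' -> output (4, 'c'), add 'bc' as idx 5
Step 6: w='b' (idx 4), end of input -> output (4, '')


Encoded: [(0, 'c'), (1, 'b'), (2, 'c'), (0, 'b'), (4, 'c'), (4, '')]


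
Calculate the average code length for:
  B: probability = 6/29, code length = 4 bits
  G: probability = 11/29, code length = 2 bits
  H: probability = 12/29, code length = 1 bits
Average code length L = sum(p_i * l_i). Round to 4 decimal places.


Weighted contributions p_i * l_i:
  B: (6/29) * 4 = 24/29
  G: (11/29) * 2 = 22/29
  H: (12/29) * 1 = 12/29
Sum = (24 + 22 + 12)/29 = 58/29

L = 58/29 = 2.0000 bits/symbol


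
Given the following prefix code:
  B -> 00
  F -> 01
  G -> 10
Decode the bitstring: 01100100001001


Decoding step by step:
Bits 01 -> F
Bits 10 -> G
Bits 01 -> F
Bits 00 -> B
Bits 00 -> B
Bits 10 -> G
Bits 01 -> F


Decoded message: FGFBBGF


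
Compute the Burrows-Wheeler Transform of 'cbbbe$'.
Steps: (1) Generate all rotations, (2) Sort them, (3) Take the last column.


Rotations (sorted):
  0: $cbbbe -> last char: e
  1: bbbe$c -> last char: c
  2: bbe$cb -> last char: b
  3: be$cbb -> last char: b
  4: cbbbe$ -> last char: $
  5: e$cbbb -> last char: b


BWT = ecbb$b


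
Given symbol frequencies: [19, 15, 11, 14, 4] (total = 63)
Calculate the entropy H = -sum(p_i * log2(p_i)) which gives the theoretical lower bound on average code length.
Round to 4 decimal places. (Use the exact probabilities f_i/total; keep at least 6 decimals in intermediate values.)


Per-symbol terms -p_i * log2(p_i) with p_i = f_i/63:
  p = 19/63 = 0.301587: log2(p) = -1.729352, -p*log2(p) = 0.521551
  p = 15/63 = 0.238095: log2(p) = -2.070389, -p*log2(p) = 0.492950
  p = 11/63 = 0.174603: log2(p) = -2.517848, -p*log2(p) = 0.439624
  p = 14/63 = 0.222222: log2(p) = -2.169925, -p*log2(p) = 0.482206
  p = 4/63 = 0.063492: log2(p) = -3.977280, -p*log2(p) = 0.252526
H = 0.521551 + 0.492950 + 0.439624 + 0.482206 + 0.252526 = 2.188857

H = 2.1889 bits/symbol


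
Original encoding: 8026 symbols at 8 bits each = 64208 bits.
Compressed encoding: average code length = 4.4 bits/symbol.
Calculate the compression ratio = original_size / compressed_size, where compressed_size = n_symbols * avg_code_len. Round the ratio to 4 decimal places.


original_size = n_symbols * orig_bits = 8026 * 8 = 64208 bits
compressed_size = n_symbols * avg_code_len = 8026 * 4.4 = 35314.4 bits
ratio = original_size / compressed_size = 64208 / 35314.4 = 1.8182

Compression ratio = 1.8182


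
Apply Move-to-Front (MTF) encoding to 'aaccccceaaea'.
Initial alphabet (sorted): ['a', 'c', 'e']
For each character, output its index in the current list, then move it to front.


MTF encoding:
'a': index 0 in ['a', 'c', 'e'] -> ['a', 'c', 'e']
'a': index 0 in ['a', 'c', 'e'] -> ['a', 'c', 'e']
'c': index 1 in ['a', 'c', 'e'] -> ['c', 'a', 'e']
'c': index 0 in ['c', 'a', 'e'] -> ['c', 'a', 'e']
'c': index 0 in ['c', 'a', 'e'] -> ['c', 'a', 'e']
'c': index 0 in ['c', 'a', 'e'] -> ['c', 'a', 'e']
'c': index 0 in ['c', 'a', 'e'] -> ['c', 'a', 'e']
'e': index 2 in ['c', 'a', 'e'] -> ['e', 'c', 'a']
'a': index 2 in ['e', 'c', 'a'] -> ['a', 'e', 'c']
'a': index 0 in ['a', 'e', 'c'] -> ['a', 'e', 'c']
'e': index 1 in ['a', 'e', 'c'] -> ['e', 'a', 'c']
'a': index 1 in ['e', 'a', 'c'] -> ['a', 'e', 'c']


Output: [0, 0, 1, 0, 0, 0, 0, 2, 2, 0, 1, 1]


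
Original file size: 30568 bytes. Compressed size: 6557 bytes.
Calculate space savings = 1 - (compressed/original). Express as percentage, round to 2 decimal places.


ratio = compressed/original = 6557/30568 = 0.214505
savings = 1 - ratio = 1 - 0.214505 = 0.785495
as a percentage: 0.785495 * 100 = 78.55%

Space savings = 1 - 6557/30568 = 78.55%


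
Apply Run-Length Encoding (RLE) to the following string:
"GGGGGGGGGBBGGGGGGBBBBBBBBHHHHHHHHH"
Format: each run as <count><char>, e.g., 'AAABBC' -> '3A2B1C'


Scanning runs left to right:
  i=0: run of 'G' x 9 -> '9G'
  i=9: run of 'B' x 2 -> '2B'
  i=11: run of 'G' x 6 -> '6G'
  i=17: run of 'B' x 8 -> '8B'
  i=25: run of 'H' x 9 -> '9H'

RLE = 9G2B6G8B9H


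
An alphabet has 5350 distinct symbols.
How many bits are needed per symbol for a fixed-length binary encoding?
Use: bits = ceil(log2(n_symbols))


log2(5350) = 12.3853
Bracket: 2^12 = 4096 < 5350 <= 2^13 = 8192
So ceil(log2(5350)) = 13

bits = ceil(log2(5350)) = ceil(12.3853) = 13 bits


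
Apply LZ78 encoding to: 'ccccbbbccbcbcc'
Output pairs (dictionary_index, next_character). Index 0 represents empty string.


LZ78 encoding steps:
Dictionary: {0: ''}
Step 1: w='' (idx 0), next='c' -> output (0, 'c'), add 'c' as idx 1
Step 2: w='c' (idx 1), next='c' -> output (1, 'c'), add 'cc' as idx 2
Step 3: w='c' (idx 1), next='b' -> output (1, 'b'), add 'cb' as idx 3
Step 4: w='' (idx 0), next='b' -> output (0, 'b'), add 'b' as idx 4
Step 5: w='b' (idx 4), next='c' -> output (4, 'c'), add 'bc' as idx 5
Step 6: w='cb' (idx 3), next='c' -> output (3, 'c'), add 'cbc' as idx 6
Step 7: w='bc' (idx 5), next='c' -> output (5, 'c'), add 'bcc' as idx 7


Encoded: [(0, 'c'), (1, 'c'), (1, 'b'), (0, 'b'), (4, 'c'), (3, 'c'), (5, 'c')]


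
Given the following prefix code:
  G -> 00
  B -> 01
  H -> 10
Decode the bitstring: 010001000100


Decoding step by step:
Bits 01 -> B
Bits 00 -> G
Bits 01 -> B
Bits 00 -> G
Bits 01 -> B
Bits 00 -> G


Decoded message: BGBGBG


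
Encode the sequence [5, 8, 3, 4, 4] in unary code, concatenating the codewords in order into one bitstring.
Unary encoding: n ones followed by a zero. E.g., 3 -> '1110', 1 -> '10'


Encode each number as n ones followed by a terminating 0:
  5 -> 111110 (6 bits)
  8 -> 111111110 (9 bits)
  3 -> 1110 (4 bits)
  4 -> 11110 (5 bits)
  4 -> 11110 (5 bits)
Total length = 6 + 9 + 4 + 5 + 5 = 29 bits.

Unary([5, 8, 3, 4, 4]) = 11111011111111011101111011110 (29 bits)


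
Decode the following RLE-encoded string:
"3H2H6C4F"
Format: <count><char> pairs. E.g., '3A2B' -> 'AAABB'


Expanding each <count><char> pair:
  3H -> 'HHH'
  2H -> 'HH'
  6C -> 'CCCCCC'
  4F -> 'FFFF'

Decoded = HHHHHCCCCCCFFFF


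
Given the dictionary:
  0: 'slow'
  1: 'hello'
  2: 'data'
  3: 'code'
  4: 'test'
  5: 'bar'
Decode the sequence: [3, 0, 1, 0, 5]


Look up each index in the dictionary:
  3 -> 'code'
  0 -> 'slow'
  1 -> 'hello'
  0 -> 'slow'
  5 -> 'bar'

Decoded: "code slow hello slow bar"


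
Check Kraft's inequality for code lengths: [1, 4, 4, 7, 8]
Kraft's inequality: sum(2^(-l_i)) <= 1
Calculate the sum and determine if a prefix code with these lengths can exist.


Sum = 2^(-1) + 2^(-4) + 2^(-4) + 2^(-7) + 2^(-8)
    = 0.5 + 0.0625 + 0.0625 + 0.0078125 + 0.00390625
    = 163/256 = 0.63671875
Since 0.63671875 <= 1, Kraft's inequality IS satisfied.
A prefix code with these lengths CAN exist.

Kraft sum = 0.63671875. Satisfied.


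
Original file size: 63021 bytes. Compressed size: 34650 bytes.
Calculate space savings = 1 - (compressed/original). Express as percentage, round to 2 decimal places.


ratio = compressed/original = 34650/63021 = 0.549817
savings = 1 - ratio = 1 - 0.549817 = 0.450183
as a percentage: 0.450183 * 100 = 45.02%

Space savings = 1 - 34650/63021 = 45.02%


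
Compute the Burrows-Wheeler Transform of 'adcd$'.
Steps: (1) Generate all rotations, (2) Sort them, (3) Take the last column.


Rotations (sorted):
  0: $adcd -> last char: d
  1: adcd$ -> last char: $
  2: cd$ad -> last char: d
  3: d$adc -> last char: c
  4: dcd$a -> last char: a


BWT = d$dca


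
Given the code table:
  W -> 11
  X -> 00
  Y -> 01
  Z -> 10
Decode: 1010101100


Decoding:
10 -> Z
10 -> Z
10 -> Z
11 -> W
00 -> X


Result: ZZZWX


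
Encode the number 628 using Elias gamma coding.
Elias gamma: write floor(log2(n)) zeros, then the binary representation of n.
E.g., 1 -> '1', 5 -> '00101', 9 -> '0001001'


num_bits = floor(log2(628)) + 1 = 10
leading_zeros = num_bits - 1 = 9
binary(628) = 1001110100

Elias gamma(628) = '000000000' + '1001110100' = 0000000001001110100 (19 bits)


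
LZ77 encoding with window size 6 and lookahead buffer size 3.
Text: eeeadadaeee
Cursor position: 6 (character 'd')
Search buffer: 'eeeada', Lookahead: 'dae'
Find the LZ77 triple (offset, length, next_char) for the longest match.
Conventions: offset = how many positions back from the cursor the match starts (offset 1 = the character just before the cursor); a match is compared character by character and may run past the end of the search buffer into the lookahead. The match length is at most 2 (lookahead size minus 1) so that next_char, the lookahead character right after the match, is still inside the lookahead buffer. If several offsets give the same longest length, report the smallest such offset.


Try each offset into the search buffer:
  offset=1 (pos 5, char 'a'): match length 0
  offset=2 (pos 4, char 'd'): match length 2
  offset=3 (pos 3, char 'a'): match length 0
  offset=4 (pos 2, char 'e'): match length 0
  offset=5 (pos 1, char 'e'): match length 0
  offset=6 (pos 0, char 'e'): match length 0
Longest match has length 2 at offset 2.
next_char = character at position 6 + 2 = 8 -> 'e'

Best match: offset=2, length=2 (matching 'da' starting at position 4)
LZ77 triple: (2, 2, 'e')


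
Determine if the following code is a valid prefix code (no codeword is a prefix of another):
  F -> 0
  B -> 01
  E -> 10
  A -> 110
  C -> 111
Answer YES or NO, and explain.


Checking each pair (does one codeword prefix another?):
  F='0' vs B='01': prefix -- VIOLATION

NO -- this is NOT a valid prefix code. F (0) is a prefix of B (01).


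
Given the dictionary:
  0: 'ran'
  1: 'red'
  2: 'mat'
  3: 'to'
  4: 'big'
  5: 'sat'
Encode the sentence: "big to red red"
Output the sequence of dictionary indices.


Look up each word in the dictionary:
  'big' -> 4
  'to' -> 3
  'red' -> 1
  'red' -> 1

Encoded: [4, 3, 1, 1]


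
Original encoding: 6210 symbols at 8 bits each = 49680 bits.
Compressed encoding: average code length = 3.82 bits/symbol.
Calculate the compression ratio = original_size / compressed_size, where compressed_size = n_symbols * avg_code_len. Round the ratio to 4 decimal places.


original_size = n_symbols * orig_bits = 6210 * 8 = 49680 bits
compressed_size = n_symbols * avg_code_len = 6210 * 3.82 = 23722.2 bits
ratio = original_size / compressed_size = 49680 / 23722.2 = 2.0942

Compression ratio = 2.0942


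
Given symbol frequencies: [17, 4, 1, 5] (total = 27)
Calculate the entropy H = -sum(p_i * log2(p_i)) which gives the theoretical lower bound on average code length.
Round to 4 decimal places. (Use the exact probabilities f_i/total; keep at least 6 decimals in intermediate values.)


Per-symbol terms -p_i * log2(p_i) with p_i = f_i/27:
  p = 17/27 = 0.629630: log2(p) = -0.667425, -p*log2(p) = 0.420230
  p = 4/27 = 0.148148: log2(p) = -2.754888, -p*log2(p) = 0.408131
  p = 1/27 = 0.037037: log2(p) = -4.754888, -p*log2(p) = 0.176107
  p = 5/27 = 0.185185: log2(p) = -2.432959, -p*log2(p) = 0.450548
H = 0.420230 + 0.408131 + 0.176107 + 0.450548 = 1.455016

H = 1.455 bits/symbol


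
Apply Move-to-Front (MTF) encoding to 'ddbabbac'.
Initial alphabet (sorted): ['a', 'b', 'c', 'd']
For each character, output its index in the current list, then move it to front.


MTF encoding:
'd': index 3 in ['a', 'b', 'c', 'd'] -> ['d', 'a', 'b', 'c']
'd': index 0 in ['d', 'a', 'b', 'c'] -> ['d', 'a', 'b', 'c']
'b': index 2 in ['d', 'a', 'b', 'c'] -> ['b', 'd', 'a', 'c']
'a': index 2 in ['b', 'd', 'a', 'c'] -> ['a', 'b', 'd', 'c']
'b': index 1 in ['a', 'b', 'd', 'c'] -> ['b', 'a', 'd', 'c']
'b': index 0 in ['b', 'a', 'd', 'c'] -> ['b', 'a', 'd', 'c']
'a': index 1 in ['b', 'a', 'd', 'c'] -> ['a', 'b', 'd', 'c']
'c': index 3 in ['a', 'b', 'd', 'c'] -> ['c', 'a', 'b', 'd']


Output: [3, 0, 2, 2, 1, 0, 1, 3]


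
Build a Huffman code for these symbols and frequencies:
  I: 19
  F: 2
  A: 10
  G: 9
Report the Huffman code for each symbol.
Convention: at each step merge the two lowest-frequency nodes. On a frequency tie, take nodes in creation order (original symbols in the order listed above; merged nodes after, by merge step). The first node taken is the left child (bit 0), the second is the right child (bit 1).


Huffman tree construction:
Step 1: Merge F(2) + G(9) = 11
Step 2: Merge A(10) + (F+G)(11) = 21
Step 3: Merge I(19) + (A+(F+G))(21) = 40
Read each symbol's code off the tree from the root (left child = 0, right child = 1).

Codes:
  I: 0 (length 1)
  F: 110 (length 3)
  A: 10 (length 2)
  G: 111 (length 3)
Average code length: 72/40 = 1.8000 bits/symbol


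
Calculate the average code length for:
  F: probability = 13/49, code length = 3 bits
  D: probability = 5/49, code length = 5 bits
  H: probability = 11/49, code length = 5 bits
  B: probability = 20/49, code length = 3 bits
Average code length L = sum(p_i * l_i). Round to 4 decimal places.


Weighted contributions p_i * l_i:
  F: (13/49) * 3 = 39/49
  D: (5/49) * 5 = 25/49
  H: (11/49) * 5 = 55/49
  B: (20/49) * 3 = 60/49
Sum = (39 + 25 + 55 + 60)/49 = 179/49

L = 179/49 = 3.6531 bits/symbol


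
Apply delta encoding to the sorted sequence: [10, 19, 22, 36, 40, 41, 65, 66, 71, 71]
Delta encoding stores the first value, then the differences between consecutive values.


First value: 10
Deltas:
  19 - 10 = 9
  22 - 19 = 3
  36 - 22 = 14
  40 - 36 = 4
  41 - 40 = 1
  65 - 41 = 24
  66 - 65 = 1
  71 - 66 = 5
  71 - 71 = 0


Delta encoded: [10, 9, 3, 14, 4, 1, 24, 1, 5, 0]


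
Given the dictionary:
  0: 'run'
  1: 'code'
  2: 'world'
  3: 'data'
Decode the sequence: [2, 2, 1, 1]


Look up each index in the dictionary:
  2 -> 'world'
  2 -> 'world'
  1 -> 'code'
  1 -> 'code'

Decoded: "world world code code"


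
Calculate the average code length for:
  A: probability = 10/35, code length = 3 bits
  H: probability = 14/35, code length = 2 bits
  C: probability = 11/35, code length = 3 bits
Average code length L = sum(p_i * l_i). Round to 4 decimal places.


Weighted contributions p_i * l_i:
  A: (10/35) * 3 = 30/35
  H: (14/35) * 2 = 28/35
  C: (11/35) * 3 = 33/35
Sum = (30 + 28 + 33)/35 = 91/35

L = 91/35 = 2.6000 bits/symbol


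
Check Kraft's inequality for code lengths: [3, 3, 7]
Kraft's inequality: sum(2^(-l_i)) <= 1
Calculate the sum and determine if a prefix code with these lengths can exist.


Sum = 2^(-3) + 2^(-3) + 2^(-7)
    = 0.125 + 0.125 + 0.0078125
    = 33/128 = 0.2578125
Since 0.2578125 <= 1, Kraft's inequality IS satisfied.
A prefix code with these lengths CAN exist.

Kraft sum = 0.2578125. Satisfied.


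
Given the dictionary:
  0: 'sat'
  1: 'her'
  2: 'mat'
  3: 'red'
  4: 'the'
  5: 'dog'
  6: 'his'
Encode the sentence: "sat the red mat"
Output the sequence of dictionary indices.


Look up each word in the dictionary:
  'sat' -> 0
  'the' -> 4
  'red' -> 3
  'mat' -> 2

Encoded: [0, 4, 3, 2]


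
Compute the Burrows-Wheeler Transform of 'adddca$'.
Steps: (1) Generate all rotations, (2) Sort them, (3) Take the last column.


Rotations (sorted):
  0: $adddca -> last char: a
  1: a$adddc -> last char: c
  2: adddca$ -> last char: $
  3: ca$addd -> last char: d
  4: dca$add -> last char: d
  5: ddca$ad -> last char: d
  6: dddca$a -> last char: a


BWT = ac$ddda


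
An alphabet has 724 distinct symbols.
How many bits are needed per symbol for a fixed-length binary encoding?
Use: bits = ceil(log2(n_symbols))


log2(724) = 9.4998
Bracket: 2^9 = 512 < 724 <= 2^10 = 1024
So ceil(log2(724)) = 10

bits = ceil(log2(724)) = ceil(9.4998) = 10 bits


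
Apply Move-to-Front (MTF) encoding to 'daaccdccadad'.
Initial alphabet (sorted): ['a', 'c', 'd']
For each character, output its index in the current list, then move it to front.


MTF encoding:
'd': index 2 in ['a', 'c', 'd'] -> ['d', 'a', 'c']
'a': index 1 in ['d', 'a', 'c'] -> ['a', 'd', 'c']
'a': index 0 in ['a', 'd', 'c'] -> ['a', 'd', 'c']
'c': index 2 in ['a', 'd', 'c'] -> ['c', 'a', 'd']
'c': index 0 in ['c', 'a', 'd'] -> ['c', 'a', 'd']
'd': index 2 in ['c', 'a', 'd'] -> ['d', 'c', 'a']
'c': index 1 in ['d', 'c', 'a'] -> ['c', 'd', 'a']
'c': index 0 in ['c', 'd', 'a'] -> ['c', 'd', 'a']
'a': index 2 in ['c', 'd', 'a'] -> ['a', 'c', 'd']
'd': index 2 in ['a', 'c', 'd'] -> ['d', 'a', 'c']
'a': index 1 in ['d', 'a', 'c'] -> ['a', 'd', 'c']
'd': index 1 in ['a', 'd', 'c'] -> ['d', 'a', 'c']


Output: [2, 1, 0, 2, 0, 2, 1, 0, 2, 2, 1, 1]


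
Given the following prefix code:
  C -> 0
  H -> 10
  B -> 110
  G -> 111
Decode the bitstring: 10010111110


Decoding step by step:
Bits 10 -> H
Bits 0 -> C
Bits 10 -> H
Bits 111 -> G
Bits 110 -> B


Decoded message: HCHGB


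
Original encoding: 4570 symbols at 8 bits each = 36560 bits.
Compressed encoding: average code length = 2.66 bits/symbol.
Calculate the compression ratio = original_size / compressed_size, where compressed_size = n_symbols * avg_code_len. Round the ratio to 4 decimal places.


original_size = n_symbols * orig_bits = 4570 * 8 = 36560 bits
compressed_size = n_symbols * avg_code_len = 4570 * 2.66 = 12156.2 bits
ratio = original_size / compressed_size = 36560 / 12156.2 = 3.0075

Compression ratio = 3.0075


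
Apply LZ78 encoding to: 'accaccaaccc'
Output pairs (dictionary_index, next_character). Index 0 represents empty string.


LZ78 encoding steps:
Dictionary: {0: ''}
Step 1: w='' (idx 0), next='a' -> output (0, 'a'), add 'a' as idx 1
Step 2: w='' (idx 0), next='c' -> output (0, 'c'), add 'c' as idx 2
Step 3: w='c' (idx 2), next='a' -> output (2, 'a'), add 'ca' as idx 3
Step 4: w='c' (idx 2), next='c' -> output (2, 'c'), add 'cc' as idx 4
Step 5: w='a' (idx 1), next='a' -> output (1, 'a'), add 'aa' as idx 5
Step 6: w='cc' (idx 4), next='c' -> output (4, 'c'), add 'ccc' as idx 6


Encoded: [(0, 'a'), (0, 'c'), (2, 'a'), (2, 'c'), (1, 'a'), (4, 'c')]


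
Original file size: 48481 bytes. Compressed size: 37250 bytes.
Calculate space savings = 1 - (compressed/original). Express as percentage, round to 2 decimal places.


ratio = compressed/original = 37250/48481 = 0.768342
savings = 1 - ratio = 1 - 0.768342 = 0.231658
as a percentage: 0.231658 * 100 = 23.17%

Space savings = 1 - 37250/48481 = 23.17%


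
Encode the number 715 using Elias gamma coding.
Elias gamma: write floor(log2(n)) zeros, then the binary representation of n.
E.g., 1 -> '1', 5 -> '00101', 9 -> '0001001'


num_bits = floor(log2(715)) + 1 = 10
leading_zeros = num_bits - 1 = 9
binary(715) = 1011001011

Elias gamma(715) = '000000000' + '1011001011' = 0000000001011001011 (19 bits)


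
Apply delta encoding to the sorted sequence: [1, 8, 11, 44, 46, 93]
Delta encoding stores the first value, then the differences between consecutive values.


First value: 1
Deltas:
  8 - 1 = 7
  11 - 8 = 3
  44 - 11 = 33
  46 - 44 = 2
  93 - 46 = 47


Delta encoded: [1, 7, 3, 33, 2, 47]


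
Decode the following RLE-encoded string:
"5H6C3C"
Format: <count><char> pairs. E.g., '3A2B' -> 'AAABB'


Expanding each <count><char> pair:
  5H -> 'HHHHH'
  6C -> 'CCCCCC'
  3C -> 'CCC'

Decoded = HHHHHCCCCCCCCC


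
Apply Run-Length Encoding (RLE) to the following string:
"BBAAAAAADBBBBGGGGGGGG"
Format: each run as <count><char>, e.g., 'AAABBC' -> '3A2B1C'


Scanning runs left to right:
  i=0: run of 'B' x 2 -> '2B'
  i=2: run of 'A' x 6 -> '6A'
  i=8: run of 'D' x 1 -> '1D'
  i=9: run of 'B' x 4 -> '4B'
  i=13: run of 'G' x 8 -> '8G'

RLE = 2B6A1D4B8G


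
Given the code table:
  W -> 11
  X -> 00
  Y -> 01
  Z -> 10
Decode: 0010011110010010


Decoding:
00 -> X
10 -> Z
01 -> Y
11 -> W
10 -> Z
01 -> Y
00 -> X
10 -> Z


Result: XZYWZYXZ


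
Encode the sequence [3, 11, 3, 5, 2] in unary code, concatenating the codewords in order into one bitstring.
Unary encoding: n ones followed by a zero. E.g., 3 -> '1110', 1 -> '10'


Encode each number as n ones followed by a terminating 0:
  3 -> 1110 (4 bits)
  11 -> 111111111110 (12 bits)
  3 -> 1110 (4 bits)
  5 -> 111110 (6 bits)
  2 -> 110 (3 bits)
Total length = 4 + 12 + 4 + 6 + 3 = 29 bits.

Unary([3, 11, 3, 5, 2]) = 11101111111111101110111110110 (29 bits)


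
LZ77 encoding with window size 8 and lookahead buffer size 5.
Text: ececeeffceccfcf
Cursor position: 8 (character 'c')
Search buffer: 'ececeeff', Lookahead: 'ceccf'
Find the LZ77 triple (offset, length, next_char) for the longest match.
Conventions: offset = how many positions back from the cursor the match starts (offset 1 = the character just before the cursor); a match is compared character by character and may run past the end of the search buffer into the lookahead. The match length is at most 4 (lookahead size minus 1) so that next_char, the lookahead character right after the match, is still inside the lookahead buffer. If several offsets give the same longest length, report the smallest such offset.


Try each offset into the search buffer:
  offset=1 (pos 7, char 'f'): match length 0
  offset=2 (pos 6, char 'f'): match length 0
  offset=3 (pos 5, char 'e'): match length 0
  offset=4 (pos 4, char 'e'): match length 0
  offset=5 (pos 3, char 'c'): match length 2
  offset=6 (pos 2, char 'e'): match length 0
  offset=7 (pos 1, char 'c'): match length 3
  offset=8 (pos 0, char 'e'): match length 0
Longest match has length 3 at offset 7.
next_char = character at position 8 + 3 = 11 -> 'c'

Best match: offset=7, length=3 (matching 'cec' starting at position 1)
LZ77 triple: (7, 3, 'c')


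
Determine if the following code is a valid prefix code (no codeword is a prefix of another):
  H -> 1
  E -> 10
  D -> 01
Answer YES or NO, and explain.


Checking each pair (does one codeword prefix another?):
  H='1' vs E='10': prefix -- VIOLATION

NO -- this is NOT a valid prefix code. H (1) is a prefix of E (10).


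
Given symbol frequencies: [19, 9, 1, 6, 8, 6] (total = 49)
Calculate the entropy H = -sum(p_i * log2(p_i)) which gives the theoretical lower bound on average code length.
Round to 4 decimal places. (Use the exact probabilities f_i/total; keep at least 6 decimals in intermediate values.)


Per-symbol terms -p_i * log2(p_i) with p_i = f_i/49:
  p = 19/49 = 0.387755: log2(p) = -1.366782, -p*log2(p) = 0.529977
  p = 9/49 = 0.183673: log2(p) = -2.444785, -p*log2(p) = 0.449042
  p = 1/49 = 0.020408: log2(p) = -5.614710, -p*log2(p) = 0.114586
  p = 6/49 = 0.122449: log2(p) = -3.029747, -p*log2(p) = 0.370989
  p = 8/49 = 0.163265: log2(p) = -2.614710, -p*log2(p) = 0.426891
  p = 6/49 = 0.122449: log2(p) = -3.029747, -p*log2(p) = 0.370989
H = 0.529977 + 0.449042 + 0.114586 + 0.370989 + 0.426891 + 0.370989 = 2.262474

H = 2.2625 bits/symbol


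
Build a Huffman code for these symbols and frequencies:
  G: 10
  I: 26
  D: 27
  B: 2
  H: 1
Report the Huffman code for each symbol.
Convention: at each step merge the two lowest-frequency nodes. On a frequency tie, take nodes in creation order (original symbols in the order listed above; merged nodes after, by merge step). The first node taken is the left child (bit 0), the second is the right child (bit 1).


Huffman tree construction:
Step 1: Merge H(1) + B(2) = 3
Step 2: Merge (H+B)(3) + G(10) = 13
Step 3: Merge ((H+B)+G)(13) + I(26) = 39
Step 4: Merge D(27) + (((H+B)+G)+I)(39) = 66
Read each symbol's code off the tree from the root (left child = 0, right child = 1).

Codes:
  G: 101 (length 3)
  I: 11 (length 2)
  D: 0 (length 1)
  B: 1001 (length 4)
  H: 1000 (length 4)
Average code length: 121/66 = 1.8333 bits/symbol


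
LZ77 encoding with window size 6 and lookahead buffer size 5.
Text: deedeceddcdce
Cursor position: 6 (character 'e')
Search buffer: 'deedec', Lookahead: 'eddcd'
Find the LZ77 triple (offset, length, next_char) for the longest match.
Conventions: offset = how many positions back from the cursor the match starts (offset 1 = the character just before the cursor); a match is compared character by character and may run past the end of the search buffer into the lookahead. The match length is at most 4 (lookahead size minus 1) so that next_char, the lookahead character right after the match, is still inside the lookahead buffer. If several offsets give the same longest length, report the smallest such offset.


Try each offset into the search buffer:
  offset=1 (pos 5, char 'c'): match length 0
  offset=2 (pos 4, char 'e'): match length 1
  offset=3 (pos 3, char 'd'): match length 0
  offset=4 (pos 2, char 'e'): match length 2
  offset=5 (pos 1, char 'e'): match length 1
  offset=6 (pos 0, char 'd'): match length 0
Longest match has length 2 at offset 4.
next_char = character at position 6 + 2 = 8 -> 'd'

Best match: offset=4, length=2 (matching 'ed' starting at position 2)
LZ77 triple: (4, 2, 'd')
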